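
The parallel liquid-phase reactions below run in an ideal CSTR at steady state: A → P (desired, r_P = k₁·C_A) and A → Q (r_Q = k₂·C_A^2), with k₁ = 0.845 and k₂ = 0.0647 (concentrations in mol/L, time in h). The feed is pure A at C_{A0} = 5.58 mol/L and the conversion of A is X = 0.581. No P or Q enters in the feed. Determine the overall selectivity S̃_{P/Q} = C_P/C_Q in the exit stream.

Exit C_A = C_{A0}(1−X) = 5.58×0.419 = 2.338 mol/L.
A CSTR operates uniformly at the exit composition, giving r_P = 1.976 and r_Q = 0.3537 (each k·C_A^n at C_A = 2.338).
Overall selectivity = C_P/C_Q = r_Pτ/(r_Qτ) = r_P/r_Q = 5.59.

5.59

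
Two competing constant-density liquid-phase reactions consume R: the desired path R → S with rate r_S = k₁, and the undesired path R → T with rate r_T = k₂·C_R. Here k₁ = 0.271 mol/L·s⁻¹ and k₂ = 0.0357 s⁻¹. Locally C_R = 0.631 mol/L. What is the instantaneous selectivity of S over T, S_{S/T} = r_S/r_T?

S_{S/T} = r_S/r_T = (k₁)/(k₂·C_R) = (k₁/k₂)·C_R⁻¹.
= (0.271) / (0.0357×0.6310) = 0.2710/0.02253 = 12.0.
The undesired path is higher order in R, so low C_R (CSTR or dilute feed) favours S.

12.0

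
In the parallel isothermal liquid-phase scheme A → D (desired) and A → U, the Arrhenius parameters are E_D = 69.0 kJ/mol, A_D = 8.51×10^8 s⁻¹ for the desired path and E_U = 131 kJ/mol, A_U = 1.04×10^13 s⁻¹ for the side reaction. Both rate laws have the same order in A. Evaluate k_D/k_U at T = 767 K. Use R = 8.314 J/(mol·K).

1.37

With equal orders, S_{D/U} = k_D/k_U = (A_D/A_U)·exp[(E_U−E_D)/(RT)].
(E_U−E_D)/(RT) = (131−69.0)×10³/(8.314×767) = 62000/6377 = 9.723.
k_D/k_U = (8.51×10^8/1.04×10^13)·exp(9.723) = 8.183×10^-5 × 16692 = 1.37.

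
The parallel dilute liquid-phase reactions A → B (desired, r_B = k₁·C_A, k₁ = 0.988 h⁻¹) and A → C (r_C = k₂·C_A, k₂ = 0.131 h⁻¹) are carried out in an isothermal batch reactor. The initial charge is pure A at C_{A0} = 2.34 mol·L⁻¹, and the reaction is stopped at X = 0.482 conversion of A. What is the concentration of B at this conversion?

0.996 mol·L⁻¹

C_A = C_{A0}(1−X) = 1.212 mol·L⁻¹.
Both paths are first order in A, so the instantaneous fraction to B is constant: dC_B/d(−C_A) = k₁/(k₁+k₂) = 0.8829.
C_B = 0.8829·(C_{A0}−C_A) = 0.8829×1.128 = 0.996 mol·L⁻¹.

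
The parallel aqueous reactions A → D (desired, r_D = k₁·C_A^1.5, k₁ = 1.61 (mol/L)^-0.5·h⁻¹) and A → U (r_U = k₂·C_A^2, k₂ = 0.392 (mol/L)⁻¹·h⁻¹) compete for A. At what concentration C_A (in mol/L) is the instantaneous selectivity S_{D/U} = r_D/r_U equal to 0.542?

S_{D/U} = (k₁/k₂)·C_A^-0.5 ⇒ C_A = (S·k₂/k₁)^(-2).
= (0.542×0.392/1.61)^(-2) = (0.1320)^(-2) = 57.4 mol/L.

57.4 mol/L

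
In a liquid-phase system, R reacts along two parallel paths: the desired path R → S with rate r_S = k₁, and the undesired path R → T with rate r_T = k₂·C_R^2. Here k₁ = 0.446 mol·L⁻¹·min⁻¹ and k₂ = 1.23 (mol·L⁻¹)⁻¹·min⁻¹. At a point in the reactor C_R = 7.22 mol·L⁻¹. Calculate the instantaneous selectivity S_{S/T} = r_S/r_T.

S_{S/T} = r_S/r_T = (k₁)/(k₂·C_R^2) = (k₁/k₂)·C_R^-2.
= (0.446) / (1.23×7.220^2) = 0.4460/64.12 = 0.00696.
The undesired path is higher order in R, so low C_R (CSTR or dilute feed) favours S.

0.00696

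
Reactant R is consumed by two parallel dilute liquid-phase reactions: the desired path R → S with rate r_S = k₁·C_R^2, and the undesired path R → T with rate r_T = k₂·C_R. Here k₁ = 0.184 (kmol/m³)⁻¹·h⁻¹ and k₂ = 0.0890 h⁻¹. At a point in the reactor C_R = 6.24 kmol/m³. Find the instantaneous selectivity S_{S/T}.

S_{S/T} = r_S/r_T = (k₁·C_R^2)/(k₂·C_R) = (k₁/k₂)·C_R.
= (0.184×6.240^2) / (0.0890×6.240) = 7.165/0.5554 = 12.9.

12.9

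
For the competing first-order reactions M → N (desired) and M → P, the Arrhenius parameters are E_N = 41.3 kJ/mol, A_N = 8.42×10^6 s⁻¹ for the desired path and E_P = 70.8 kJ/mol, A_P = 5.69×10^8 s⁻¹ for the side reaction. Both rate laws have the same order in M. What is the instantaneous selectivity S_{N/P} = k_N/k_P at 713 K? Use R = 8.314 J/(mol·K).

k_N/k_P = (A_N/A_P)·exp[−(E_N−E_P)/(RT)] = (A_N/A_P)·exp[(E_P−E_N)/(RT)].
(E_P−E_N)/(RT) = (70.8−41.3)×10³/(8.314×713) = 29500/5928 = 4.976.
k_N/k_P = (8.42×10^6/5.69×10^8)·exp(4.976) = 0.01480 × 145.0 = 2.15.
Since E_N < E_P, lowering the temperature improves selectivity toward N.

2.15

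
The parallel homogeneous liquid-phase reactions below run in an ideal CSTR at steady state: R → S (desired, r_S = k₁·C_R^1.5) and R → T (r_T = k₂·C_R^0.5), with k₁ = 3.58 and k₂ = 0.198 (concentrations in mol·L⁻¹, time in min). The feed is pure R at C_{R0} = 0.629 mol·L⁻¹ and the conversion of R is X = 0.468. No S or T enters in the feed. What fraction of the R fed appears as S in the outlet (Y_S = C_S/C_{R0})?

Exit C_R = C_{R0}(1−X) = 0.629×0.532 = 0.3346 mol·L⁻¹.
In a CSTR the entire volume is at exit conditions, so r_S = 3.58×0.3346^1.5 = 0.6930 and r_T = 0.198×0.3346^0.5 = 0.1145.
Fraction of consumed R going to S: r_S/(r_S+r_T) = 0.8582.
C_S = 0.8582·C_{R0}·X = 0.8582×0.629×0.468 = 0.253 mol·L⁻¹; Y_S = C_S/C_{R0} = 0.402.

0.402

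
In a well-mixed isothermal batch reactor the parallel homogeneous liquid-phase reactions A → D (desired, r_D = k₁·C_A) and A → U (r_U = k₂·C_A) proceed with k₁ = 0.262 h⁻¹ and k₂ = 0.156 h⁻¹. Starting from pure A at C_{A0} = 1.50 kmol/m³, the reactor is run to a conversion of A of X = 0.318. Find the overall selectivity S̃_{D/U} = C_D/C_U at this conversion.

1.68

C_A = C_{A0}(1−X) = 1.023 kmol/m³.
Both paths are first order in A, so the instantaneous fraction to D is constant: dC_D/d(−C_A) = k₁/(k₁+k₂) = 0.6268.
C_D = 0.6268·(C_{A0}−C_A) = 0.6268×0.4770 = 0.299 kmol/m³.
C_U = (C_{A0}−C_A)−C_D = 0.1780 kmol/m³; S̃_{D/U} = 0.2990/0.1780 = 1.68.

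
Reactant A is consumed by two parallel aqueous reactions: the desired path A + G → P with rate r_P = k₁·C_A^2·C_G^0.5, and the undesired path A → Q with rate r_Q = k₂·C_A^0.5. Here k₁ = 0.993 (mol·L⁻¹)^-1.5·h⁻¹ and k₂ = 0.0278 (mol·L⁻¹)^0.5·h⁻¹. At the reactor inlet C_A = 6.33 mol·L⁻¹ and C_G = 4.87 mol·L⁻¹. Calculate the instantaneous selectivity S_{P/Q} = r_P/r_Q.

S_{P/Q} = r_P/r_Q = (k₁·C_A^2·C_G^0.5)/(k₂·C_A^0.5) = (k₁/k₂)·C_A^1.5·C_G^0.5.
= (0.993×6.330^2×4.870^0.5) / (0.0278×6.330^0.5) = 87.81/0.06994 = 1255.
Since the desired path is higher order in A, keeping C_A high (PFR or concentrated feed) favours P.

1255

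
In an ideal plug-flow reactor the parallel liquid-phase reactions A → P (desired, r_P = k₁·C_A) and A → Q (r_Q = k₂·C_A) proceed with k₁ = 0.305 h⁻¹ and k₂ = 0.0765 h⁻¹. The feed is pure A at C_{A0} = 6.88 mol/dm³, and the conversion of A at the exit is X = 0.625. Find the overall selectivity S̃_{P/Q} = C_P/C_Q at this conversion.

3.99

C_A = C_{A0}(1−X) = 2.580 mol/dm³.
Both paths are first order in A, so the instantaneous fraction to P is constant: dC_P/d(−C_A) = k₁/(k₁+k₂) = 0.7995.
C_P = 0.7995·(C_{A0}−C_A) = 0.7995×4.300 = 3.44 mol/dm³.
C_Q = (C_{A0}−C_A)−C_P = 0.8623 mol/dm³; S̃_{P/Q} = 3.438/0.8623 = 3.99.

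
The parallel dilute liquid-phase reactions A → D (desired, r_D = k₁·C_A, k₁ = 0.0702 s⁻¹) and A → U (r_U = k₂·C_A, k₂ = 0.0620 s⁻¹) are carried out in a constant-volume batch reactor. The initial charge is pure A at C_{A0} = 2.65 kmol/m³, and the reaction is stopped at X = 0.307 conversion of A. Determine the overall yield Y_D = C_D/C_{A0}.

C_A = C_{A0}(1−X) = 1.836 kmol/m³.
Both paths are first order in A, so the instantaneous fraction to D is constant: dC_D/d(−C_A) = k₁/(k₁+k₂) = 0.5310.
C_D = 0.5310·(C_{A0}−C_A) = 0.5310×0.8135 = 0.432 kmol/m³.
Y_D = C_D/C_{A0} = 0.4320/2.65 = 0.163.

0.163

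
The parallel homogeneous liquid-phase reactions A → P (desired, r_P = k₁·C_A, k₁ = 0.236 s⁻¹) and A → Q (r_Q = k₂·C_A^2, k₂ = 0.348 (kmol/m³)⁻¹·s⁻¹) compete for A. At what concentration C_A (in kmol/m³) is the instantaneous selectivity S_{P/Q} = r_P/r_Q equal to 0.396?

1.71 kmol/m³

S_{P/Q} = (k₁/k₂)·C_A⁻¹ ⇒ C_A = (S·k₂/k₁)^(-1).
= (0.396×0.348/0.236)^(-1) = (0.5839)^(-1) = 1.71 kmol/m³.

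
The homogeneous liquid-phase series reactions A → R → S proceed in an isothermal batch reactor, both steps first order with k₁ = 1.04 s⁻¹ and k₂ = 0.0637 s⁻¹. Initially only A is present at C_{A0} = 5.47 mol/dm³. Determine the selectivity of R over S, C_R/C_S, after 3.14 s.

The intermediate concentration in a first-order A→B→C sequence is C_R = k₁C_{A0}(e^(−k₁t) − e^(−k₂t))/(k₂−k₁).
e^(−k₁t) = e^(−1.04×3.14) = e^(−3.266) = 0.03817; e^(−k₂t) = e^(−0.2000) = 0.8187.
C_R = 1.04×5.47/(0.0637−1.04) × (0.03817−0.8187) = (-5.827)×(-0.7805) = 4.548 mol/dm³.
C_A = C_{A0}e^(−k₁t) = 0.2088 mol/dm³, so C_S = C_{A0}−C_A−C_R = 0.7130 mol/dm³; C_R/C_S = 6.38.

6.38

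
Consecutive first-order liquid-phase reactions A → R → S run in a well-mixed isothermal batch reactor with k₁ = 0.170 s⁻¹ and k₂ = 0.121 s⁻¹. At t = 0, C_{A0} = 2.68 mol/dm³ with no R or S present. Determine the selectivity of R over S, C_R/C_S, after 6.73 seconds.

1.73

Solving the coupled first-order balances gives C_R(t) = [k₁/(k₂−k₁)]·C_{A0}·(e^(−k₁t) − e^(−k₂t)).
e^(−k₁t) = e^(−0.170×6.73) = e^(−1.144) = 0.3185; e^(−k₂t) = e^(−0.8143) = 0.4429.
C_R = 0.170×2.68/(0.121−0.170) × (0.3185−0.4429) = (-9.298)×(-0.1244) = 1.157 mol/dm³.
C_A = C_{A0}e^(−k₁t) = 0.8536 mol/dm³, so C_S = C_{A0}−C_A−C_R = 0.6695 mol/dm³; C_R/C_S = 1.73.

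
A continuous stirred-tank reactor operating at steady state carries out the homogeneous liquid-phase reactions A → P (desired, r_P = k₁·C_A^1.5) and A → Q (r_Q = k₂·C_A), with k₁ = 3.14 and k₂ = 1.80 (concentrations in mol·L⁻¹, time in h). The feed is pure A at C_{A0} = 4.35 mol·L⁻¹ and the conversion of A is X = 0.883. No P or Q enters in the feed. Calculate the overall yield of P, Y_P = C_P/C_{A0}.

0.490

Exit C_A = C_{A0}(1−X) = 4.35×0.117 = 0.5089 mol·L⁻¹.
A CSTR operates uniformly at the exit composition, giving r_P = 1.140 and r_Q = 0.9161 (each k·C_A^n at C_A = 0.5089).
Fraction of consumed A going to P: r_P/(r_P+r_Q) = 0.5545.
C_P = 0.5545·C_{A0}·X = 0.5545×4.35×0.883 = 2.13 mol·L⁻¹; Y_P = C_P/C_{A0} = 0.490.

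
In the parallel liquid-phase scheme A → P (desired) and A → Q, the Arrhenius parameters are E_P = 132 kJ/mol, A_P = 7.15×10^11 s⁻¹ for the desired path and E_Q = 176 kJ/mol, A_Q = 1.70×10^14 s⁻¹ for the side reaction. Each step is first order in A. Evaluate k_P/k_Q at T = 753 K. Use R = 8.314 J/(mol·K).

Since both paths have the same order in A, the concentration cancels and S_{P/Q} = k_P/k_Q = (A_P/A_Q)·exp[(E_Q−E_P)/(RT)].
(E_Q−E_P)/(RT) = (176−132)×10³/(8.314×753) = 44000/6260 = 7.028.
k_P/k_Q = (7.15×10^11/1.70×10^14)·exp(7.028) = 0.004206 × 1128 = 4.74.
Since E_P < E_Q, lowering the temperature improves selectivity toward P.

4.74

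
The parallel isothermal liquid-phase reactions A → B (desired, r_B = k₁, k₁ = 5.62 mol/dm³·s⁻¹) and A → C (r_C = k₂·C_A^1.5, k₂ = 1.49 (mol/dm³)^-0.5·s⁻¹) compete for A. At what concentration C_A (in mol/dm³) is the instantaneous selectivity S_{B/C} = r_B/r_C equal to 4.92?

S_{B/C} = (k₁/k₂)·C_A^-1.5 ⇒ C_A = (S·k₂/k₁)^(1/(-1.5)).
= (4.92×1.49/5.62)^(-0.6667) = (1.304)^(-0.6667) = 0.838 mol/dm³.

0.838 mol/dm³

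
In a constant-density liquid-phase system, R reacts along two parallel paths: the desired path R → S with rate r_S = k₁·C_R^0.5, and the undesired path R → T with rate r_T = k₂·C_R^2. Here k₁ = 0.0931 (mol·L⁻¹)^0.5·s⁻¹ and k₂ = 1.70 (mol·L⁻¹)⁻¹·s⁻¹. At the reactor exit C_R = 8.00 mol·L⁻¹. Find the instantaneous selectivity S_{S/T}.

0.00242

S_{S/T} = r_S/r_T = (k₁·C_R^0.5)/(k₂·C_R^2) = (k₁/k₂)·C_R^-1.5.
= (0.0931×8.000^0.5) / (1.70×8.000^2) = 0.2633/108.8 = 0.00242.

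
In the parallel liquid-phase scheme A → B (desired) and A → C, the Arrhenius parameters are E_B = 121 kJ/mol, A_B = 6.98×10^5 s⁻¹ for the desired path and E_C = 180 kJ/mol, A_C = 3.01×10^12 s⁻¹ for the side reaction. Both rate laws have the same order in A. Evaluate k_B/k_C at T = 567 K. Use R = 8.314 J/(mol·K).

k_B/k_C = (A_B/A_C)·exp[−(E_B−E_C)/(RT)] = (A_B/A_C)·exp[(E_C−E_B)/(RT)].
(E_C−E_B)/(RT) = (180−121)×10³/(8.314×567) = 59000/4714 = 12.52.
k_B/k_C = (6.98×10^5/3.01×10^12)·exp(12.52) = 2.319×10^-7 × 2.726×10^5 = 0.0632.

0.0632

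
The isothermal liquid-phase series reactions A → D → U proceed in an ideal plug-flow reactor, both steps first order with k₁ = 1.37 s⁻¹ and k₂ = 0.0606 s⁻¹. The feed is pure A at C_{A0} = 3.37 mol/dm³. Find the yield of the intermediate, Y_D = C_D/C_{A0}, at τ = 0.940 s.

The intermediate concentration in a first-order A→B→C sequence is C_D = k₁C_{A0}(e^(−k₁τ) − e^(−k₂τ))/(k₂−k₁).
e^(−k₁τ) = e^(−1.37×0.940) = e^(−1.288) = 0.2759; e^(−k₂τ) = e^(−0.05696) = 0.9446.
C_D = 1.37×3.37/(0.0606−1.37) × (0.2759−0.9446) = (-3.526)×(-0.6688) = 2.358 mol/dm³.
Y_D = C_D/C_{A0} = 2.358/3.37 = 0.700.

0.700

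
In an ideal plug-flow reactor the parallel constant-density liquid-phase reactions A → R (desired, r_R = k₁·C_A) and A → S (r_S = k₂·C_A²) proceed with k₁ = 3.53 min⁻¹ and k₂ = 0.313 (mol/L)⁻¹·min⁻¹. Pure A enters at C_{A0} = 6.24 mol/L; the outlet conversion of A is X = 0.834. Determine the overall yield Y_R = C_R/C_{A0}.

C_A = C_{A0}(1−X) = 1.036 mol/L.
Along a PFR/batch, dC_R/dC_A = −r_R/(r_R+r_S) = −k₁/(k₁+k₂·C_A).
Integrating from C_{A0} to C_A: C_R = (3.53/0.313)·ln[(3.53+0.313·6.24)/(3.53+0.313·1.04)] = 11.28·ln(5.483/3.854) = 3.976 mol/L.
Y_R = C_R/C_{A0} = 3.976/6.24 = 0.637.

0.637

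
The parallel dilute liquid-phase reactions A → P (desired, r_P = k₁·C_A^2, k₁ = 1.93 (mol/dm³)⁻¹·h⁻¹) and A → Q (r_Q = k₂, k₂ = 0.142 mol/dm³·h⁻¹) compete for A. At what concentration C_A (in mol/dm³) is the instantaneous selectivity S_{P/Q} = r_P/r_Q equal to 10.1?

S_{P/Q} = (k₁/k₂)·C_A^2 ⇒ C_A = (S·k₂/k₁)^(0.5).
= (10.1×0.142/1.93)^(0.5) = (0.7431)^(0.5) = 0.862 mol/dm³.

0.862 mol/dm³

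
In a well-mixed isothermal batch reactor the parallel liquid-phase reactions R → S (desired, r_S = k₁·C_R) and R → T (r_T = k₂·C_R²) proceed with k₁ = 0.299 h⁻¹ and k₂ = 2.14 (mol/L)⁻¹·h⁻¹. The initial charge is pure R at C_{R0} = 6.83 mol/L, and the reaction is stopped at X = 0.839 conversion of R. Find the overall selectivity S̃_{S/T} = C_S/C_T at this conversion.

0.0440

C_R = C_{R0}(1−X) = 1.100 mol/L.
Along a PFR/batch, dC_S/dC_R = −r_S/(r_S+r_T) = −k₁/(k₁+k₂·C_R).
Integrating from C_{R0} to C_R: C_S = (0.299/2.14)·ln[(0.299+2.14·6.83)/(0.299+2.14·1.10)] = 0.1397·ln(14.92/2.652) = 0.2413 mol/L.
C_T = (C_{R0}−C_R)−C_S = 5.489 mol/L; S̃_{S/T} = 0.2413/5.489 = 0.0440.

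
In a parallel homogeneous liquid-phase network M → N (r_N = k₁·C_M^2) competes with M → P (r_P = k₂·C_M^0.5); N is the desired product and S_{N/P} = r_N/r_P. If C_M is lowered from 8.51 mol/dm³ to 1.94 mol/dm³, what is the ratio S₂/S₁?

0.109

S_{N/P} = (k₁/k₂)·C_M^1.5, so S₂/S₁ = (C_{M,2}/C_{M,1})^1.5.
= (1.94/8.51)^1.5 = (0.2280)^1.5 = 0.109.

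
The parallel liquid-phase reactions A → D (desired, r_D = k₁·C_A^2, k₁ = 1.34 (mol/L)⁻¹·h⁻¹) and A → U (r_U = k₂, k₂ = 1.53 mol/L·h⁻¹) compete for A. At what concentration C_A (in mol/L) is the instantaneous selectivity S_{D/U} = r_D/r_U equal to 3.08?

1.88 mol/L

S_{D/U} = (k₁/k₂)·C_A^2 ⇒ C_A = (S·k₂/k₁)^(0.5).
= (3.08×1.53/1.34)^(0.5) = (3.517)^(0.5) = 1.88 mol/L.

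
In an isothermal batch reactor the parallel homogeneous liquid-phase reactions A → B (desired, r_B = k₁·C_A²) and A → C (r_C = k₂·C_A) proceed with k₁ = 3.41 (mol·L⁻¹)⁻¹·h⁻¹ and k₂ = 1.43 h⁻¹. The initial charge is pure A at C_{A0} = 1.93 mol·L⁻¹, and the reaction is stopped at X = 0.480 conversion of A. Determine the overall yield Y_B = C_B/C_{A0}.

0.371

C_A = C_{A0}(1−X) = 1.004 mol·L⁻¹.
Along a PFR/batch, dC_C/dC_A = −r_C/(r_B+r_C) = −k₂/(k₂+k₁·C_A).
Integrating from C_{A0} to C_A: C_C = (1.43/3.41)·ln[(1.43+3.41·1.93)/(1.43+3.41·1.00)] = 0.4194·ln(8.011/4.852) = 0.2103 mol·L⁻¹.
Then C_B = (C_{A0}−C_A) − C_C = 0.9264 − 0.2103 = 0.7161 mol·L⁻¹.
Y_B = C_B/C_{A0} = 0.7161/1.93 = 0.371.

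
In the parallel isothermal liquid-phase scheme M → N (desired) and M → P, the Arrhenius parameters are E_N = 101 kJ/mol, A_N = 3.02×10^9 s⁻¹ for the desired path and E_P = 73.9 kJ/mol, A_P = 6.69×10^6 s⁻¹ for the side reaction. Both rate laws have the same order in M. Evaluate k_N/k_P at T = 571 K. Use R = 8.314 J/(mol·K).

1.50

Since both paths have the same order in M, the concentration cancels and S_{N/P} = k_N/k_P = (A_N/A_P)·exp[(E_P−E_N)/(RT)].
(E_P−E_N)/(RT) = (73.9−101)×10³/(8.314×571) = -27100/4747 = -5.709.
k_N/k_P = (3.02×10^9/6.69×10^6)·exp(-5.709) = 451.4 × 0.003318 = 1.50.
Since E_N > E_P, raising the temperature improves selectivity toward N.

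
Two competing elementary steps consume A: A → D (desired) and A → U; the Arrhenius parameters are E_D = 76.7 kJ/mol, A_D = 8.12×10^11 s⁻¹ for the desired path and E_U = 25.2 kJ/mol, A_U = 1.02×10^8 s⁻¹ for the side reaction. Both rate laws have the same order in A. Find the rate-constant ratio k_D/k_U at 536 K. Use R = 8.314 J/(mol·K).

0.0762

With equal orders, S_{D/U} = k_D/k_U = (A_D/A_U)·exp[(E_U−E_D)/(RT)].
(E_U−E_D)/(RT) = (25.2−76.7)×10³/(8.314×536) = -51500/4456 = -11.56.
k_D/k_U = (8.12×10^11/1.02×10^8)·exp(-11.56) = 7961 × 9.572×10^-6 = 0.0762.
Since E_D > E_U, raising the temperature improves selectivity toward D.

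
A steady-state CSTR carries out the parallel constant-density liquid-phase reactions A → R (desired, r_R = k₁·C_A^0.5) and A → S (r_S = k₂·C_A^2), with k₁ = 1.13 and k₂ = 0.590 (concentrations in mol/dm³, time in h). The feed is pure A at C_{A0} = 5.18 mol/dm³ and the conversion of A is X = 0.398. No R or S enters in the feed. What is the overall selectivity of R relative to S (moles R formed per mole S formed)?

0.348

Exit C_A = C_{A0}(1−X) = 5.18×0.602 = 3.118 mol/dm³.
Rates in a CSTR are evaluated at the outlet concentration: r_R = 1.13×3.118^0.5 = 1.995, r_S = 0.590×3.118^2 = 5.737.
Overall selectivity = C_R/C_S = r_Rτ/(r_Sτ) = r_R/r_S = 0.348.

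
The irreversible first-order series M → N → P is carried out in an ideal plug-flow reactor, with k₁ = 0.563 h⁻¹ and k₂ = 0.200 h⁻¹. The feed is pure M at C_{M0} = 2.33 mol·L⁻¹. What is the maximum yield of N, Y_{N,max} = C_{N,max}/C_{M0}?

For a first-order series the maximum intermediate yield is C_{N,max}/C_{M0} = (k₁/k₂)^[k₂/(k₂−k₁)].
= (0.563/0.200)^(0.200/(0.200−0.563)) = (2.815)^(-0.5510) = 0.5654.

0.565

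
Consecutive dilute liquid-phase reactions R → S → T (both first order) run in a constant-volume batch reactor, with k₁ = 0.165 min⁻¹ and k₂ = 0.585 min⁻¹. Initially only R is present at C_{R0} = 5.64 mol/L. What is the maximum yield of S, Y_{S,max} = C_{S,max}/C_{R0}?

Evaluating C_S at t_opt = ln(k₂/k₁)/(k₂−k₁) gives C_{S,max}/C_{R0} = (k₁/k₂)^[k₂/(k₂−k₁)].
= (0.165/0.585)^(0.585/(0.585−0.165)) = (0.2821)^(1.393) = 0.1715.

0.172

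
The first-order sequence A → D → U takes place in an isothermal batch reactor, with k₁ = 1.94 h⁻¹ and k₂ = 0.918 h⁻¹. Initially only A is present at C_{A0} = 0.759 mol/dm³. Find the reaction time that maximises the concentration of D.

The intermediate peaks when r₁ = r₂, i.e. k₁e^(−k₁t) = k₂e^(−k₂t), giving t_opt = ln(k₂/k₁)/(k₂−k₁).
= ln(0.918/1.94)/(0.918−1.94) = ln(0.4732)/-1.022 = -0.7482/-1.022 = 0.732 h.

0.732 h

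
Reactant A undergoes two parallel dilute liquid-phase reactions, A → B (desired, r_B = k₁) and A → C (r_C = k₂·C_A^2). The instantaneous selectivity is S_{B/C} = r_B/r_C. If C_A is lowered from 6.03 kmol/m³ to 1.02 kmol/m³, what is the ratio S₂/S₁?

S_{B/C} = (k₁/k₂)·C_A^-2, so S₂/S₁ = (C_{A,2}/C_{A,1})^-2.
= (1.02/6.03)^(-2) = (0.1692)^(-2) = 34.9.

34.9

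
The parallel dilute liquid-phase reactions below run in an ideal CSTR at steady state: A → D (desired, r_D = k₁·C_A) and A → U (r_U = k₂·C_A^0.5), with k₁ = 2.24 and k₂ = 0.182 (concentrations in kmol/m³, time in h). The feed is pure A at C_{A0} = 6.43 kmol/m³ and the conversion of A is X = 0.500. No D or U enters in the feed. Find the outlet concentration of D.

Exit C_A = C_{A0}(1−X) = 6.43×0.500 = 3.215 kmol/m³.
In a CSTR the entire volume is at exit conditions, so r_D = 2.24×3.215 = 7.202 and r_U = 0.182×3.215^0.5 = 0.3263.
Fraction of consumed A going to D: r_D/(r_D+r_U) = 0.9567.
C_D = 0.9567·C_{A0}·X = 0.9567×6.43×0.500 = 3.08 kmol/m³.

3.08 kmol/m³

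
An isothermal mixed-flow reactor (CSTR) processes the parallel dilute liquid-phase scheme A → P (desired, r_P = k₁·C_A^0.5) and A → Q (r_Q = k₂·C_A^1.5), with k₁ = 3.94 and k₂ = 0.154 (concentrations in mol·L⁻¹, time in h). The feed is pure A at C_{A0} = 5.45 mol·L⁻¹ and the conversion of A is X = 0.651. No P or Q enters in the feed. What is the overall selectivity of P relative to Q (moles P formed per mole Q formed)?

13.5

Exit C_A = C_{A0}(1−X) = 5.45×0.349 = 1.902 mol·L⁻¹.
In a CSTR the entire volume is at exit conditions, so r_P = 3.94×1.902^0.5 = 5.434 and r_Q = 0.154×1.902^1.5 = 0.4040.
Overall selectivity = C_P/C_Q = r_Pτ/(r_Qτ) = r_P/r_Q = 13.5.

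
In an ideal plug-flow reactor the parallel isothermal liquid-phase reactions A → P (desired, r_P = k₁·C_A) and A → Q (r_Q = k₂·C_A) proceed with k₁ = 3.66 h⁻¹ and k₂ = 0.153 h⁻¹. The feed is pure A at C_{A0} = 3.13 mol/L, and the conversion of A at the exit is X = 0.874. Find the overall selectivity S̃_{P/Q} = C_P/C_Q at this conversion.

23.9

C_A = C_{A0}(1−X) = 0.3944 mol/L.
Both paths are first order in A, so the instantaneous fraction to P is constant: dC_P/d(−C_A) = k₁/(k₁+k₂) = 0.9599.
C_P = 0.9599·(C_{A0}−C_A) = 0.9599×2.736 = 2.63 mol/L.
C_Q = (C_{A0}−C_A)−C_P = 0.1098 mol/L; S̃_{P/Q} = 2.626/0.1098 = 23.9.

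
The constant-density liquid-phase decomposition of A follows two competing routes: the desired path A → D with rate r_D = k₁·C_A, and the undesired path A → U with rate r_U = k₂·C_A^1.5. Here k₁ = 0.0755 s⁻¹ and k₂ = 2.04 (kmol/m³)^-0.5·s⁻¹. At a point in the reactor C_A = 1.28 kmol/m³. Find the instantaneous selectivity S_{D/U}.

S_{D/U} = r_D/r_U = (k₁·C_A)/(k₂·C_A^1.5) = (k₁/k₂)·C_A^-0.5.
= (0.0755×1.280) / (2.04×1.280^1.5) = 0.09664/2.954 = 0.0327.

0.0327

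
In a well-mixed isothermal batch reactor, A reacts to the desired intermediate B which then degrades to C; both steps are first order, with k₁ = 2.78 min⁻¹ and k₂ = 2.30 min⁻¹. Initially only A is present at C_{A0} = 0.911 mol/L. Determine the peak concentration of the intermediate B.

0.367 mol/L

For a first-order series the maximum intermediate yield is C_{B,max}/C_{A0} = (k₁/k₂)^[k₂/(k₂−k₁)].
= (2.78/2.30)^(2.30/(2.30−2.78)) = (1.209)^(-4.792) = 0.4032.
C_{B,max} = 0.4032×0.911 = 0.367 mol/L.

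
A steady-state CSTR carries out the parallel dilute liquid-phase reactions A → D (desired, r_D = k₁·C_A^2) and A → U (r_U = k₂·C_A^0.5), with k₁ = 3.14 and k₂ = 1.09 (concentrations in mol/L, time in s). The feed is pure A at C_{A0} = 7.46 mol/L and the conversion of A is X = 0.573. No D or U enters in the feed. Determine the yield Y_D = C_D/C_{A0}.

0.540

Exit C_A = C_{A0}(1−X) = 7.46×0.427 = 3.185 mol/L.
A CSTR operates uniformly at the exit composition, giving r_D = 31.86 and r_U = 1.945 (each k·C_A^n at C_A = 3.185).
Fraction of consumed A going to D: r_D/(r_D+r_U) = 0.9425.
C_D = 0.9425·C_{A0}·X = 0.9425×7.46×0.573 = 4.03 mol/L; Y_D = C_D/C_{A0} = 0.540.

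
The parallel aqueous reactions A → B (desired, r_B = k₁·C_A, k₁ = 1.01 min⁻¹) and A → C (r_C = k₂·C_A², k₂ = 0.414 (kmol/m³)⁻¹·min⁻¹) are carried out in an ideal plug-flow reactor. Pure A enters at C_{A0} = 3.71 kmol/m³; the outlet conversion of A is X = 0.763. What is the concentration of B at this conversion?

1.50 kmol/m³

C_A = C_{A0}(1−X) = 0.8793 kmol/m³.
Along a PFR/batch, dC_B/dC_A = −r_B/(r_B+r_C) = −k₁/(k₁+k₂·C_A).
Integrating from C_{A0} to C_A: C_B = (1.01/0.414)·ln[(1.01+0.414·3.71)/(1.01+0.414·0.879)] = 2.440·ln(2.546/1.374) = 1.505 kmol/m³.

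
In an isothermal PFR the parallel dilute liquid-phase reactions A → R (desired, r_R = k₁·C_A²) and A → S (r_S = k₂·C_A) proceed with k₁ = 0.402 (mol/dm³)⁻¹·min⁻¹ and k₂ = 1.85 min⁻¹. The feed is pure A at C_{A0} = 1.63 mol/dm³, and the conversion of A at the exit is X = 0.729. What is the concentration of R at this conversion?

0.215 mol/dm³

C_A = C_{A0}(1−X) = 0.4417 mol/dm³.
Along a PFR/batch, dC_S/dC_A = −r_S/(r_R+r_S) = −k₂/(k₂+k₁·C_A).
Integrating from C_{A0} to C_A: C_S = (1.85/0.402)·ln[(1.85+0.402·1.63)/(1.85+0.402·0.442)] = 4.602·ln(2.505/2.028) = 0.9736 mol/dm³.
Then C_R = (C_{A0}−C_A) − C_S = 1.188 − 0.9736 = 0.2147 mol/dm³.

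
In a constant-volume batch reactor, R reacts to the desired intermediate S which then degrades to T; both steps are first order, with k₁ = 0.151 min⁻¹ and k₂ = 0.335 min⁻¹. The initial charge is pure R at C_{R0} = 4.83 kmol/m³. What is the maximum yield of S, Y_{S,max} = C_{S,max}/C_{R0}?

Evaluating C_S at t_opt = ln(k₂/k₁)/(k₂−k₁) gives C_{S,max}/C_{R0} = (k₁/k₂)^[k₂/(k₂−k₁)].
= (0.151/0.335)^(0.335/(0.335−0.151)) = (0.4507)^(1.821) = 0.2344.

0.234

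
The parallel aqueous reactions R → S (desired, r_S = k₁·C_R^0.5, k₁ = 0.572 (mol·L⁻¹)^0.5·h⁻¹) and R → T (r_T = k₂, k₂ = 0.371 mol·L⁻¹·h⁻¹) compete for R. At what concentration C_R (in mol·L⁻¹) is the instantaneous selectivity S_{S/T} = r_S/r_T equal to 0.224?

0.0211 mol·L⁻¹

S_{S/T} = (k₁/k₂)·C_R^0.5 ⇒ C_R = (S·k₂/k₁)^(2).
= (0.224×0.371/0.572)^(2) = (0.1453)^(2) = 0.0211 mol·L⁻¹.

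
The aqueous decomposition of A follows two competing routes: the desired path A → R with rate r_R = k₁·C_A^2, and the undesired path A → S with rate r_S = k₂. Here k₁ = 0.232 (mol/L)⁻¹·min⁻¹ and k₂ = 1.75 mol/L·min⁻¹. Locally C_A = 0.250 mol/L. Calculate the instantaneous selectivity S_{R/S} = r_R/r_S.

0.00829

S_{R/S} = r_R/r_S = (k₁·C_A^2)/(k₂) = (k₁/k₂)·C_A^2.
= (0.232×0.2500^2) / (1.75) = 0.01450/1.750 = 0.00829.
Since the desired path is higher order in A, keeping C_A high (PFR or concentrated feed) favours R.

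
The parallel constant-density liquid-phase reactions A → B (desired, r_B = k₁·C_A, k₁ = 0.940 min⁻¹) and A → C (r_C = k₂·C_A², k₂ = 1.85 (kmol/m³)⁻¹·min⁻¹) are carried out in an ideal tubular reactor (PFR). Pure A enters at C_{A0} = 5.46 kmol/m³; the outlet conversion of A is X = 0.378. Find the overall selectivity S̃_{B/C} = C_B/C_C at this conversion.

C_A = C_{A0}(1−X) = 3.396 kmol/m³.
Along a PFR/batch, dC_B/dC_A = −r_B/(r_B+r_C) = −k₁/(k₁+k₂·C_A).
Integrating from C_{A0} to C_A: C_B = (0.940/1.85)·ln[(0.940+1.85·5.46)/(0.940+1.85·3.40)] = 0.5081·ln(11.04/7.223) = 0.2156 kmol/m³.
C_C = (C_{A0}−C_A)−C_B = 1.848 kmol/m³; S̃_{B/C} = 0.2156/1.848 = 0.117.

0.117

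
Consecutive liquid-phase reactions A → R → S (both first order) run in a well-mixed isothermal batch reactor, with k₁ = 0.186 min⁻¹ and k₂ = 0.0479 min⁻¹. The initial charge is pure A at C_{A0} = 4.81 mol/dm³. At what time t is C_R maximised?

9.82 min

For first-order series the maximum of C_R occurs at t_opt = ln(k₂/k₁)/(k₂−k₁).
= ln(0.0479/0.186)/(0.0479−0.186) = ln(0.2575)/-0.1381 = -1.357/-0.1381 = 9.82 min.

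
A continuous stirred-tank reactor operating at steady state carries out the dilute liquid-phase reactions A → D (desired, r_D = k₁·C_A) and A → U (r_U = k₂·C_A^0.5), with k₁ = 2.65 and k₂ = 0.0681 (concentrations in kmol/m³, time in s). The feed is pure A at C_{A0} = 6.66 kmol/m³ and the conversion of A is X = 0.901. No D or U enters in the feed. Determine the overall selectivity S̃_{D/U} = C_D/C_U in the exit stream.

Exit C_A = C_{A0}(1−X) = 6.66×0.0990 = 0.6593 kmol/m³.
In a CSTR the entire volume is at exit conditions, so r_D = 2.65×0.6593 = 1.747 and r_U = 0.0681×0.6593^0.5 = 0.05530.
Overall selectivity = C_D/C_U = r_Dτ/(r_Uτ) = r_D/r_U = 31.6.

31.6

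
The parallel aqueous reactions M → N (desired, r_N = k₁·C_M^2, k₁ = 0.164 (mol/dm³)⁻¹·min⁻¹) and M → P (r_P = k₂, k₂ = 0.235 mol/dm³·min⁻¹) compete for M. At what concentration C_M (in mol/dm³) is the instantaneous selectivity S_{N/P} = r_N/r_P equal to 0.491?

0.839 mol/dm³

S_{N/P} = (k₁/k₂)·C_M^2 ⇒ C_M = (S·k₂/k₁)^(0.5).
= (0.491×0.235/0.164)^(0.5) = (0.7036)^(0.5) = 0.839 mol/dm³.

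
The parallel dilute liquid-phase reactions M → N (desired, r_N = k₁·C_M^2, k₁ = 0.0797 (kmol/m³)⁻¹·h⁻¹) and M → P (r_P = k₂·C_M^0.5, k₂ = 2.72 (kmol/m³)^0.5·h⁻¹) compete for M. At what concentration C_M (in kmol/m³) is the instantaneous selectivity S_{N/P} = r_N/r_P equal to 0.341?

5.14 kmol/m³

S_{N/P} = (k₁/k₂)·C_M^1.5 ⇒ C_M = (S·k₂/k₁)^(1/1.5).
= (0.341×2.72/0.0797)^(0.6667) = (11.64)^(0.6667) = 5.14 kmol/m³.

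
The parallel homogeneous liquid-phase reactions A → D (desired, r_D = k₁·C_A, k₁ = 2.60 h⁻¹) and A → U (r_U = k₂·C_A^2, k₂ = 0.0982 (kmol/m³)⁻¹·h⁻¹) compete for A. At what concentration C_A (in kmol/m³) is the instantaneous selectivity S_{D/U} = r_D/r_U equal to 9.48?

S_{D/U} = (k₁/k₂)·C_A⁻¹ ⇒ C_A = (S·k₂/k₁)^(-1).
= (9.48×0.0982/2.60)^(-1) = (0.3581)^(-1) = 2.79 kmol/m³.

2.79 kmol/m³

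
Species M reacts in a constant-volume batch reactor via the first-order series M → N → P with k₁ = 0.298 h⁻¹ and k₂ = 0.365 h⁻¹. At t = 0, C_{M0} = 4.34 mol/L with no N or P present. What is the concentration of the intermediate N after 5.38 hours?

1.18 mol/L

Solving the coupled first-order balances gives C_N(t) = [k₁/(k₂−k₁)]·C_{M0}·(e^(−k₁t) − e^(−k₂t)).
e^(−k₁t) = e^(−0.298×5.38) = e^(−1.603) = 0.2012; e^(−k₂t) = e^(−1.964) = 0.1403.
C_N = 0.298×4.34/(0.365−0.298) × (0.2012−0.1403) = 19.30×0.06091 = 1.176 mol/L.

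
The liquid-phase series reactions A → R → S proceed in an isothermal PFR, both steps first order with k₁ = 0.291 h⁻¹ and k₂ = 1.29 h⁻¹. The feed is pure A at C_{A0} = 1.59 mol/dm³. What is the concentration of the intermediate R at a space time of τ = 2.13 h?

Solving the coupled first-order balances gives C_R(τ) = [k₁/(k₂−k₁)]·C_{A0}·(e^(−k₁τ) − e^(−k₂τ)).
e^(−k₁τ) = e^(−0.291×2.13) = e^(−0.6198) = 0.5380; e^(−k₂τ) = e^(−2.748) = 0.06408.
C_R = 0.291×1.59/(1.29−0.291) × (0.5380−0.06408) = 0.4632×0.4740 = 0.2195 mol/dm³.

0.220 mol/dm³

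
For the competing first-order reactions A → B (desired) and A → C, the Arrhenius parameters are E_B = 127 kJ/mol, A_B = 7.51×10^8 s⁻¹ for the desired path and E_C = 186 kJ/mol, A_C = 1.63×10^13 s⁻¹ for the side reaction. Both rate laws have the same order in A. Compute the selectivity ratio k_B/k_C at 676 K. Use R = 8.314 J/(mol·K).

1.67

k_B/k_C = (A_B/A_C)·exp[−(E_B−E_C)/(RT)] = (A_B/A_C)·exp[(E_C−E_B)/(RT)].
(E_C−E_B)/(RT) = (186−127)×10³/(8.314×676) = 59000/5620 = 10.50.
k_B/k_C = (7.51×10^8/1.63×10^13)·exp(10.50) = 4.607×10^-5 × 36233 = 1.67.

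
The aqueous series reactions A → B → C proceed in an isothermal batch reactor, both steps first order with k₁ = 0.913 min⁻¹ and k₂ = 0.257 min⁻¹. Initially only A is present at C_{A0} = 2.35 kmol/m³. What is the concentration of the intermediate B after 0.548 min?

Solving the coupled first-order balances gives C_B(t) = [k₁/(k₂−k₁)]·C_{A0}·(e^(−k₁t) − e^(−k₂t)).
e^(−k₁t) = e^(−0.913×0.548) = e^(−0.5003) = 0.6063; e^(−k₂t) = e^(−0.1408) = 0.8686.
C_B = 0.913×2.35/(0.257−0.913) × (0.6063−0.8686) = (-3.271)×(-0.2623) = 0.8579 kmol/m³.

0.858 kmol/m³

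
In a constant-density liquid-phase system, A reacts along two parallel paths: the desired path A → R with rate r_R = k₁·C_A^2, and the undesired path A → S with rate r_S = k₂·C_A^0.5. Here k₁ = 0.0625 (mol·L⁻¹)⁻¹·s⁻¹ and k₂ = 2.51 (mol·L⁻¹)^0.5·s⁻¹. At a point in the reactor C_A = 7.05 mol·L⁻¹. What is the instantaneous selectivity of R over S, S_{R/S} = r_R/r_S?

S_{R/S} = r_R/r_S = (k₁·C_A^2)/(k₂·C_A^0.5) = (k₁/k₂)·C_A^1.5.
= (0.0625×7.050^2) / (2.51×7.050^0.5) = 3.106/6.665 = 0.466.

0.466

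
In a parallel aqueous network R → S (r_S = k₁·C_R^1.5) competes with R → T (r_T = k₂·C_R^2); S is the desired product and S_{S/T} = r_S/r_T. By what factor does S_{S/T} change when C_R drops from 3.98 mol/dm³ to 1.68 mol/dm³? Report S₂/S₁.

S_{S/T} = (k₁/k₂)·C_R^-0.5, so S₂/S₁ = (C_{R,2}/C_{R,1})^-0.5.
= (1.68/3.98)^(-0.5) = (0.4221)^(-0.5) = 1.54.

1.54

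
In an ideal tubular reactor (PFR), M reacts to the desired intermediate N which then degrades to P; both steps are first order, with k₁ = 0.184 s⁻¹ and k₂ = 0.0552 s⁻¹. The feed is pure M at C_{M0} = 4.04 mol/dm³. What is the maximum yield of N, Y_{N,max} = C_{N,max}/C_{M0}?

Evaluating C_N at τ_opt = ln(k₂/k₁)/(k₂−k₁) gives C_{N,max}/C_{M0} = (k₁/k₂)^[k₂/(k₂−k₁)].
= (0.184/0.0552)^(0.0552/(0.0552−0.184)) = (3.333)^(-0.4286) = 0.5969.

0.597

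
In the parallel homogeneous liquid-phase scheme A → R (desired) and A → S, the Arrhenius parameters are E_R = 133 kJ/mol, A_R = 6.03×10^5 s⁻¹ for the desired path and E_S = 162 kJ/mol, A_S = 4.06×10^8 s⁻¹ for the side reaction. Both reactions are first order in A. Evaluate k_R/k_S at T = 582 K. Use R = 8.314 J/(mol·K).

0.595

Since both paths have the same order in A, the concentration cancels and S_{R/S} = k_R/k_S = (A_R/A_S)·exp[(E_S−E_R)/(RT)].
(E_S−E_R)/(RT) = (162−133)×10³/(8.314×582) = 29000/4839 = 5.993.
k_R/k_S = (6.03×10^5/4.06×10^8)·exp(5.993) = 0.001485 × 400.7 = 0.595.
Since E_R < E_S, lowering the temperature improves selectivity toward R.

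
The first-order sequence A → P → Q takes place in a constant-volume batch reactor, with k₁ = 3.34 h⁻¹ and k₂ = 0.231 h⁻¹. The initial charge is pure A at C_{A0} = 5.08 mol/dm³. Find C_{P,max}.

For a first-order series the maximum intermediate yield is C_{P,max}/C_{A0} = (k₁/k₂)^[k₂/(k₂−k₁)].
= (3.34/0.231)^(0.231/(0.231−3.34)) = (14.46)^(-0.07430) = 0.8200.
C_{P,max} = 0.8200×5.08 = 4.17 mol/dm³.

4.17 mol/dm³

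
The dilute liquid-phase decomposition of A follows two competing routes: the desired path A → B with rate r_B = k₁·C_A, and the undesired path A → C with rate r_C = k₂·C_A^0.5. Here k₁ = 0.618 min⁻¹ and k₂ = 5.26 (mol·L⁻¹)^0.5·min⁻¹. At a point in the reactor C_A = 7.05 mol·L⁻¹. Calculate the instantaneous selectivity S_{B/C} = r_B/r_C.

S_{B/C} = r_B/r_C = (k₁·C_A)/(k₂·C_A^0.5) = (k₁/k₂)·C_A^0.5.
= (0.618×7.050) / (5.26×7.050^0.5) = 4.357/13.97 = 0.312.
Since the desired path is higher order in A, keeping C_A high (PFR or concentrated feed) favours B.

0.312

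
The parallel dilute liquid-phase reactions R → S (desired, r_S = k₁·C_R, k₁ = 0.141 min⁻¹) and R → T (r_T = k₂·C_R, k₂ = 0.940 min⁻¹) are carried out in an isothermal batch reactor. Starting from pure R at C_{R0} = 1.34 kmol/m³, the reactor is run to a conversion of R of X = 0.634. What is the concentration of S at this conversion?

C_R = C_{R0}(1−X) = 0.4904 kmol/m³.
Both paths are first order in R, so the instantaneous fraction to S is constant: dC_S/d(−C_R) = k₁/(k₁+k₂) = 0.1304.
C_S = 0.1304·(C_{R0}−C_R) = 0.1304×0.8496 = 0.111 kmol/m³.

0.111 kmol/m³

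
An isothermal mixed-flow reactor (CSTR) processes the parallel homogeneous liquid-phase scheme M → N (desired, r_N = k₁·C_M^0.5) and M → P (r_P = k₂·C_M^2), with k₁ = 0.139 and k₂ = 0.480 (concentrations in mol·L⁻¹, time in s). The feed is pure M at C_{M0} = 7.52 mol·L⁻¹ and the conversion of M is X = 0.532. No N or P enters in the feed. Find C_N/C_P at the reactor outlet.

0.0439

Exit C_M = C_{M0}(1−X) = 7.52×0.468 = 3.519 mol·L⁻¹.
In a CSTR the entire volume is at exit conditions, so r_N = 0.139×3.519^0.5 = 0.2608 and r_P = 0.480×3.519^2 = 5.945.
Overall selectivity = C_N/C_P = r_Nτ/(r_Pτ) = r_N/r_P = 0.0439.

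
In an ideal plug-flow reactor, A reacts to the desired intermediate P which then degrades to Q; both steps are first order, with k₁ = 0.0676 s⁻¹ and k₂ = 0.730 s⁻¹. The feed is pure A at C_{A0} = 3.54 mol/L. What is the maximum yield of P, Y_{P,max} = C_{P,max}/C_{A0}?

Evaluating C_P at τ_opt = ln(k₂/k₁)/(k₂−k₁) gives C_{P,max}/C_{A0} = (k₁/k₂)^[k₂/(k₂−k₁)].
= (0.0676/0.730)^(0.730/(0.730−0.0676)) = (0.09260)^(1.102) = 0.07264.

0.0726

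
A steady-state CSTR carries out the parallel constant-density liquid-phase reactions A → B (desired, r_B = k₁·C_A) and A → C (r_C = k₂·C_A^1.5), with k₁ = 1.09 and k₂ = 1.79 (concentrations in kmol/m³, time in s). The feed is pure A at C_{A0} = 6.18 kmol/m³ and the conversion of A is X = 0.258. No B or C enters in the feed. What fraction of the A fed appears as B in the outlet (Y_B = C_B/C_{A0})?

0.0571

Exit C_A = C_{A0}(1−X) = 6.18×0.742 = 4.586 kmol/m³.
In a CSTR the entire volume is at exit conditions, so r_B = 1.09×4.586 = 4.998 and r_C = 1.79×4.586^1.5 = 17.58.
Fraction of consumed A going to B: r_B/(r_B+r_C) = 0.2214.
C_B = 0.2214·C_{A0}·X = 0.2214×6.18×0.258 = 0.353 kmol/m³; Y_B = C_B/C_{A0} = 0.0571.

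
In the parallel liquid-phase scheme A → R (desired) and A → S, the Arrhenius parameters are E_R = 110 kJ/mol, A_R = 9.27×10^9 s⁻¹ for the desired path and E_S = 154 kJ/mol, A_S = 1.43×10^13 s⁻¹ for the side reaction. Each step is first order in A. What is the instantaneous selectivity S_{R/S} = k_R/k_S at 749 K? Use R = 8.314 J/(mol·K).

Since both paths have the same order in A, the concentration cancels and S_{R/S} = k_R/k_S = (A_R/A_S)·exp[(E_S−E_R)/(RT)].
(E_S−E_R)/(RT) = (154−110)×10³/(8.314×749) = 44000/6227 = 7.066.
k_R/k_S = (9.27×10^9/1.43×10^13)·exp(7.066) = 6.483×10^-4 × 1171 = 0.759.
Since E_R < E_S, lowering the temperature improves selectivity toward R.

0.759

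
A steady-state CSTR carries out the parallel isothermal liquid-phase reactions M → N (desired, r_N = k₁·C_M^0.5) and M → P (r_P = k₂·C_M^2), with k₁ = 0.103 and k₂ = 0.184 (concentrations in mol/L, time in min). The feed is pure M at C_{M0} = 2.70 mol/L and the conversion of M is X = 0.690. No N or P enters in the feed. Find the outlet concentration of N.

Exit C_M = C_{M0}(1−X) = 2.70×0.310 = 0.8370 mol/L.
In a CSTR the entire volume is at exit conditions, so r_N = 0.103×0.8370^0.5 = 0.09423 and r_P = 0.184×0.8370^2 = 0.1289.
Fraction of consumed M going to N: r_N/(r_N+r_P) = 0.4223.
C_N = 0.4223·C_{M0}·X = 0.4223×2.70×0.690 = 0.787 mol/L.

0.787 mol/L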